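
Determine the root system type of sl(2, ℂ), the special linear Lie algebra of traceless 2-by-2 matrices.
A_1

This is sl(2), which has dimension 2^2 - 1 = 3 and rank 2 - 1 = 1 (a Cartan subalgebra is the diagonal traceless matrices). In the classification of classical Lie algebras, the special linear algebra sl(n+1) has type A_n; here n = 1, so the Dynkin diagram is a chain of 1 nodes with single edges (A_1). Hence the type is A_1.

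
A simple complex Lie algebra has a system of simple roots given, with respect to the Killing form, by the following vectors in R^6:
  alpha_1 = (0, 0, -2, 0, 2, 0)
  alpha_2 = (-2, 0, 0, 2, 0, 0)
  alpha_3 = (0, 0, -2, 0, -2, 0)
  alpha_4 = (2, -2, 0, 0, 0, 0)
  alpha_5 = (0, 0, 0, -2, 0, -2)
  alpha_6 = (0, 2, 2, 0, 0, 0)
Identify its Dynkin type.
D_6 (so(12))

Compute the Cartan integers a_ij = 2(alpha_i, alpha_j)/(alpha_j, alpha_j); the resulting 6x6 Cartan matrix is
[[2, 0, 0, 0, 0, -1], [0, 2, 0, -1, -1, 0], [0, 0, 2, 0, 0, -1], [0, -1, 0, 2, 0, -1], [0, -1, 0, 0, 2, 0], [-1, 0, -1, -1, 0, 2]].
All simple roots have the same length, so the diagram is simply laced. The associated Dynkin diagram is a chain of 4 nodes with a fork of two nodes at one end (D_6), so the type is D_6 (the algebra so(12)).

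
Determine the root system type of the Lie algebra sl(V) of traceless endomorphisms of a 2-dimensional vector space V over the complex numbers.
This is sl(2), which has dimension 2^2 - 1 = 3 and rank 2 - 1 = 1 (a Cartan subalgebra is the diagonal traceless matrices). In the classification of classical Lie algebras, the special linear algebra sl(n+1) has type A_n; here n = 1, so the Dynkin diagram is a chain of 1 nodes with single edges (A_1). Hence the type is A_1.

type A_1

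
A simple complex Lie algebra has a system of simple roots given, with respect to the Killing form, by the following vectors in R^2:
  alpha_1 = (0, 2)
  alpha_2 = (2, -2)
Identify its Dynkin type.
Compute the Cartan integers a_ij = 2(alpha_i, alpha_j)/(alpha_j, alpha_j); the resulting 2x2 Cartan matrix is
[[2, -1], [-2, 2]].
The roots have two lengths (squared-length ratio 2:1); the short ones are alpha_{1}. The associated Dynkin diagram is a chain of 2 nodes with a double edge at one end; the terminal node there is the unique short simple root (B_2), so the type is B_2 (the algebra so(5)).

B_2 (so(5))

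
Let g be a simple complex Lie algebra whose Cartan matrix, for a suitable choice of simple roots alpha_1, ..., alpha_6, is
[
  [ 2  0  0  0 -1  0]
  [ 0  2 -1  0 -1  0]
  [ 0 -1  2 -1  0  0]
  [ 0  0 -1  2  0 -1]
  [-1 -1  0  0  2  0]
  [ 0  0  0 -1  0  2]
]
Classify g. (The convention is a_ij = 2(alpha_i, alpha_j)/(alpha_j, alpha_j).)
type A_6

The matrix has rank 6 with 2's on the diagonal. Reading the off-diagonal entries as Dynkin edges (a single edge where a_ij = a_ji = -1; a double or triple edge where a_ij * a_ji = 2 or 3), the diagram is a chain of 6 nodes with single edges (A_6). One simple-root ordering that puts it in standard form is (alpha_6, alpha_4, alpha_3, alpha_2, alpha_5, alpha_1). So the algebra is type A_6, i.e. sl(7).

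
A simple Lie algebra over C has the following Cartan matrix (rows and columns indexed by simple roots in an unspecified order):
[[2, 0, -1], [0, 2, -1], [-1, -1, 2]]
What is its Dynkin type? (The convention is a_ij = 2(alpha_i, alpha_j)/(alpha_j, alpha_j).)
A_3

The matrix has rank 3 with 2's on the diagonal. Reading the off-diagonal entries as Dynkin edges (a single edge where a_ij = a_ji = -1; a double or triple edge where a_ij * a_ji = 2 or 3), the diagram is a chain of 3 nodes with single edges (A_3). One simple-root ordering that puts it in standard form is (alpha_1, alpha_3, alpha_2). So the algebra is type A_3, i.e. sl(4).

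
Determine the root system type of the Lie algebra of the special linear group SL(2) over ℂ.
type A_1

This is sl(2), which has dimension 2^2 - 1 = 3 and rank 2 - 1 = 1 (a Cartan subalgebra is the diagonal traceless matrices). In the classification of classical Lie algebras, the special linear algebra sl(n+1) has type A_n; here n = 1, so the Dynkin diagram is a chain of 1 nodes with single edges (A_1). Hence the type is A_1.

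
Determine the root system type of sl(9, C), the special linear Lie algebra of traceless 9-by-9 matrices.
This is sl(9), which has dimension 9^2 - 1 = 80 and rank 9 - 1 = 8 (a Cartan subalgebra is the diagonal traceless matrices). In the classification of classical Lie algebras, the special linear algebra sl(n+1) has type A_n; here n = 8, so the Dynkin diagram is a chain of 8 nodes with single edges (A_8). Hence the type is A_8.

A_8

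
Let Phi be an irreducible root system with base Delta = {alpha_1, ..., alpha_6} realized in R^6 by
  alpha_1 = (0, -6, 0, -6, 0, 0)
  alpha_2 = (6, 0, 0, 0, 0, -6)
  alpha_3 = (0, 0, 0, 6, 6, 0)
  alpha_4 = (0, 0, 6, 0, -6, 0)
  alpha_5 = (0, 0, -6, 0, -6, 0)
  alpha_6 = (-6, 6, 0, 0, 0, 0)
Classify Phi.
D6

Compute the Cartan integers a_ij = 2(alpha_i, alpha_j)/(alpha_j, alpha_j); the resulting 6x6 Cartan matrix is
[[2, 0, -1, 0, 0, -1], [0, 2, 0, 0, 0, -1], [-1, 0, 2, -1, -1, 0], [0, 0, -1, 2, 0, 0], [0, 0, -1, 0, 2, 0], [-1, -1, 0, 0, 0, 2]].
All simple roots have the same length, so the diagram is simply laced. The associated Dynkin diagram is a chain of 4 nodes with a fork of two nodes at one end (D_6), so the type is D_6 (the algebra so(12)).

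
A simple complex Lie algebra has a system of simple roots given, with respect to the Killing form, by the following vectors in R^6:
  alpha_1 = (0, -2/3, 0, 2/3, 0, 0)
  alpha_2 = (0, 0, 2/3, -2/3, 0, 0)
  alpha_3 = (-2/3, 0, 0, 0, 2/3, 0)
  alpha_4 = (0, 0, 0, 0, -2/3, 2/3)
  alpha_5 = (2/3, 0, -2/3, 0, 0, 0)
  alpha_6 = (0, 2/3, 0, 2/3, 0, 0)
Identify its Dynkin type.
Compute the Cartan integers a_ij = 2(alpha_i, alpha_j)/(alpha_j, alpha_j); the resulting 6x6 Cartan matrix is
[[2, -1, 0, 0, 0, 0], [-1, 2, 0, 0, -1, -1], [0, 0, 2, -1, -1, 0], [0, 0, -1, 2, 0, 0], [0, -1, -1, 0, 2, 0], [0, -1, 0, 0, 0, 2]].
All simple roots have the same length, so the diagram is simply laced. The associated Dynkin diagram is a chain of 4 nodes with a fork of two nodes at one end (D_6), so the type is D_6 (the algebra so(12)).

D6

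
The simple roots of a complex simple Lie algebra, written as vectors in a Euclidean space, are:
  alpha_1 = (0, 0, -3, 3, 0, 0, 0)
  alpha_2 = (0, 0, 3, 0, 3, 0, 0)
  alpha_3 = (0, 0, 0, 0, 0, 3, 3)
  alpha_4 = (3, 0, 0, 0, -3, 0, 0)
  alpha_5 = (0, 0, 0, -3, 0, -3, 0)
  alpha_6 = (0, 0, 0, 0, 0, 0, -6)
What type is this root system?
Compute the Cartan integers a_ij = 2(alpha_i, alpha_j)/(alpha_j, alpha_j); the resulting 6x6 Cartan matrix is
[[2, -1, 0, 0, -1, 0], [-1, 2, 0, -1, 0, 0], [0, 0, 2, 0, -1, -1], [0, -1, 0, 2, 0, 0], [-1, 0, -1, 0, 2, 0], [0, 0, -2, 0, 0, 2]].
The roots have two lengths (squared-length ratio 2:1); the short ones are alpha_{1,2,3,4,5}. The associated Dynkin diagram is a chain of 6 nodes with a double edge at one end; the terminal node there is the unique long simple root (C_6), so the type is C_6 (the algebra sp(12)).

type C_6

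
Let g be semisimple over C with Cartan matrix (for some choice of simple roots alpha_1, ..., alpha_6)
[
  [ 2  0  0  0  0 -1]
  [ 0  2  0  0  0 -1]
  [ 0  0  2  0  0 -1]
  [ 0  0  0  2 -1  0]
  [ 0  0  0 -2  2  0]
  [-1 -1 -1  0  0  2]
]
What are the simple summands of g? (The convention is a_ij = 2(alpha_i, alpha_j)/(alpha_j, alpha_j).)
The diagram associated to this matrix has two connected components: the simple roots {alpha_4, alpha_5} form a chain of 2 nodes with a double edge at one end; the terminal node there is the unique short simple root (B_2), and {alpha_1, alpha_2, alpha_3, alpha_6} form a chain of 2 nodes with a fork of two nodes at one end (D_4). A semisimple Lie algebra decomposes uniquely as the direct sum of simple ideals, one per connected component of its Dynkin diagram, so g ≅ B_2 ⊕ D_4 (dimension 10 + 28 = 38).

B_2 + D_4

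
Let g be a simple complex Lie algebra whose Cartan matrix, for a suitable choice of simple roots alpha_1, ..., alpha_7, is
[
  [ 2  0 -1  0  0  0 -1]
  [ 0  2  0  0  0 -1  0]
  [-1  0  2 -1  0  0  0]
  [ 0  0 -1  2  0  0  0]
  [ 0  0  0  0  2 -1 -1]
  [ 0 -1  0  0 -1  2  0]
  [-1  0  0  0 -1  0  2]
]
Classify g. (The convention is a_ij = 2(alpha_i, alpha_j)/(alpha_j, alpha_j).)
The matrix has rank 7 with 2's on the diagonal. Reading the off-diagonal entries as Dynkin edges (a single edge where a_ij = a_ji = -1; a double or triple edge where a_ij * a_ji = 2 or 3), the diagram is a chain of 7 nodes with single edges (A_7). One simple-root ordering that puts it in standard form is (alpha_4, alpha_3, alpha_1, alpha_7, alpha_5, alpha_6, alpha_2). So the algebra is type A_7, i.e. sl(8).

type A_7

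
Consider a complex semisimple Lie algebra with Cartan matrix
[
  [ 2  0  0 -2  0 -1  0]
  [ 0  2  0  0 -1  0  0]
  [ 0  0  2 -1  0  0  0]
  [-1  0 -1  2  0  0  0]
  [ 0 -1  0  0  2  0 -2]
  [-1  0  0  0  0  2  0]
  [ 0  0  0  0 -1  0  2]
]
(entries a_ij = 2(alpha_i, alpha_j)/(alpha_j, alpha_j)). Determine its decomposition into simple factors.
The diagram associated to this matrix has two connected components: the simple roots {alpha_2, alpha_5, alpha_7} form a chain of 3 nodes with a double edge at one end; the terminal node there is the unique short simple root (B_3), and {alpha_1, alpha_3, alpha_4, alpha_6} form a chain of 4 nodes with a double edge between the middle two (F_4). A semisimple Lie algebra decomposes uniquely as the direct sum of simple ideals, one per connected component of its Dynkin diagram, so g ≅ B_3 ⊕ F_4 (dimension 21 + 52 = 73).

B3 ⊕ F4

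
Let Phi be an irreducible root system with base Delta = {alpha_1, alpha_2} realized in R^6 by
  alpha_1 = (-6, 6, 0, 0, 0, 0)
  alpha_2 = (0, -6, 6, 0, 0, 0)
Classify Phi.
type A_2

Compute the Cartan integers a_ij = 2(alpha_i, alpha_j)/(alpha_j, alpha_j); the resulting 2x2 Cartan matrix is
[[2, -1], [-1, 2]].
All simple roots have the same length, so the diagram is simply laced. The associated Dynkin diagram is a chain of 2 nodes with single edges (A_2), so the type is A_2 (the algebra sl(3)).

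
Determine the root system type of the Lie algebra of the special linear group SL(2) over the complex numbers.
This is sl(2), which has dimension 2^2 - 1 = 3 and rank 2 - 1 = 1 (a Cartan subalgebra is the diagonal traceless matrices). In the classification of classical Lie algebras, the special linear algebra sl(n+1) has type A_n; here n = 1, so the Dynkin diagram is a chain of 1 nodes with single edges (A_1). Hence the type is A_1.

A_1 (sl(2))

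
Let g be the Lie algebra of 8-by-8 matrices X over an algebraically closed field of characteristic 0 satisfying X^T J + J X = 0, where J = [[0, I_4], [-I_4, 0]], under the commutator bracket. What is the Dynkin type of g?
C_4

This is sp(8), which has dimension 8(8+1)/2 = 36 and rank 8/2 = 4. In the classification of classical Lie algebras, the symplectic algebra sp(2n) has type C_n; here n = 4, so the Dynkin diagram is a chain of 4 nodes with a double edge at one end; the terminal node there is the unique long simple root (C_4). Hence the type is C_4.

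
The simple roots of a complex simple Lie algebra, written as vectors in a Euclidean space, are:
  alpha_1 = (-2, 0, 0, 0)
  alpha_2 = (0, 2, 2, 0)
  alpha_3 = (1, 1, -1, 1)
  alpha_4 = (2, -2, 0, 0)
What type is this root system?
F_4

Compute the Cartan integers a_ij = 2(alpha_i, alpha_j)/(alpha_j, alpha_j); the resulting 4x4 Cartan matrix is
[[2, 0, -1, -1], [0, 2, 0, -1], [-1, 0, 2, 0], [-2, -1, 0, 2]].
The roots have two lengths (squared-length ratio 2:1); the short ones are alpha_{1,3}. The associated Dynkin diagram is a chain of 4 nodes with a double edge between the middle two (F_4), so the type is F_4.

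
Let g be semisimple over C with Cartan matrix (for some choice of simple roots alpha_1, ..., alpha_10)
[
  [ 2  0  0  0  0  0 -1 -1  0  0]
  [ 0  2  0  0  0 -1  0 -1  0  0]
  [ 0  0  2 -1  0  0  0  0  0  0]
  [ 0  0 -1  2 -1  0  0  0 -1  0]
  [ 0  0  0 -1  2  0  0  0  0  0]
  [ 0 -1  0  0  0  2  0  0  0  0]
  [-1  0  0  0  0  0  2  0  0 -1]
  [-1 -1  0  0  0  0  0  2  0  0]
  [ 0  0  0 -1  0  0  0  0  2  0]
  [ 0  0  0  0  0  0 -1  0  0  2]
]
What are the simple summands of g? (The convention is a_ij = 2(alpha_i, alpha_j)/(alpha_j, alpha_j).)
A_6 (sl(7)) + D_4 (so(8))

The diagram associated to this matrix has two connected components: the simple roots {alpha_1, alpha_2, alpha_6, alpha_7, alpha_8, alpha_10} form a chain of 6 nodes with single edges (A_6), and {alpha_3, alpha_4, alpha_5, alpha_9} form a chain of 2 nodes with a fork of two nodes at one end (D_4). A semisimple Lie algebra decomposes uniquely as the direct sum of simple ideals, one per connected component of its Dynkin diagram, so g ≅ A_6 ⊕ D_4 (dimension 48 + 28 = 76).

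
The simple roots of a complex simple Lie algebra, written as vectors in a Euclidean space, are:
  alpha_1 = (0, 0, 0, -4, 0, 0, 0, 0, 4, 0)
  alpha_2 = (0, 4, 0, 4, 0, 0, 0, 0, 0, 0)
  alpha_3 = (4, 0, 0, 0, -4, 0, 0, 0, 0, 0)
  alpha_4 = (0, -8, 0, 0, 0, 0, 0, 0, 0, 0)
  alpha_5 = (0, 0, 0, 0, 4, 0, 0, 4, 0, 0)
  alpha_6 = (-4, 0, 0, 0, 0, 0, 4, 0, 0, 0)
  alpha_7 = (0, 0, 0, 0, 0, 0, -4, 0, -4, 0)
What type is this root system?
Compute the Cartan integers a_ij = 2(alpha_i, alpha_j)/(alpha_j, alpha_j); the resulting 7x7 Cartan matrix is
[[2, -1, 0, 0, 0, 0, -1], [-1, 2, 0, -1, 0, 0, 0], [0, 0, 2, 0, -1, -1, 0], [0, -2, 0, 2, 0, 0, 0], [0, 0, -1, 0, 2, 0, 0], [0, 0, -1, 0, 0, 2, -1], [-1, 0, 0, 0, 0, -1, 2]].
The roots have two lengths (squared-length ratio 2:1); the short ones are alpha_{1,2,3,5,6,7}. The associated Dynkin diagram is a chain of 7 nodes with a double edge at one end; the terminal node there is the unique long simple root (C_7), so the type is C_7 (the algebra sp(14)).

type C_7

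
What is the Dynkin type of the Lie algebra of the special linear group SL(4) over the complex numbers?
This is sl(4), which has dimension 4^2 - 1 = 15 and rank 4 - 1 = 3 (a Cartan subalgebra is the diagonal traceless matrices). In the classification of classical Lie algebras, the special linear algebra sl(n+1) has type A_n; here n = 3, so the Dynkin diagram is a chain of 3 nodes with single edges (A_3). Hence the type is A_3.

A_3 (sl(4))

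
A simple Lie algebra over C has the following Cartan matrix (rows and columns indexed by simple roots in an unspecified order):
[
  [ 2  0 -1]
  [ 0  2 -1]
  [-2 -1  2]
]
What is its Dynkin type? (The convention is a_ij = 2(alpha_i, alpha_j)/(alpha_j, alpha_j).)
The matrix has rank 3 with 2's on the diagonal. Reading the off-diagonal entries as Dynkin edges (a single edge where a_ij = a_ji = -1; a double or triple edge where a_ij * a_ji = 2 or 3), the diagram is a chain of 3 nodes with a double edge at one end; the terminal node there is the unique short simple root (B_3). One simple-root ordering that puts it in standard form is (alpha_2, alpha_3, alpha_1). So the algebra is type B_3, i.e. so(7).

B_3 (so(7))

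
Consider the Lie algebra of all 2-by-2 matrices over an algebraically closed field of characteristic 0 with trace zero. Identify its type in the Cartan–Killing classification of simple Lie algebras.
A1

This is sl(2), which has dimension 2^2 - 1 = 3 and rank 2 - 1 = 1 (a Cartan subalgebra is the diagonal traceless matrices). In the classification of classical Lie algebras, the special linear algebra sl(n+1) has type A_n; here n = 1, so the Dynkin diagram is a chain of 1 nodes with single edges (A_1). Hence the type is A_1.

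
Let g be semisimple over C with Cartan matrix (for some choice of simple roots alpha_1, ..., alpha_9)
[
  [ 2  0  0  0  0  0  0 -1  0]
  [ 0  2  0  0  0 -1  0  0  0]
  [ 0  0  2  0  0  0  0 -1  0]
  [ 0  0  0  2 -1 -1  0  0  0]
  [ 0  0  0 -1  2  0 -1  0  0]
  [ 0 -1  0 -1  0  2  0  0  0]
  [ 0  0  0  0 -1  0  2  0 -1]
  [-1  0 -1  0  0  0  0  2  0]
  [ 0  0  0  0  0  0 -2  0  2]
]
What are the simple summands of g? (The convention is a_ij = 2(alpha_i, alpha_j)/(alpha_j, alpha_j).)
The diagram associated to this matrix has two connected components: the simple roots {alpha_1, alpha_3, alpha_8} form a chain of 3 nodes with single edges (A_3), and {alpha_2, alpha_4, alpha_5, alpha_6, alpha_7, alpha_9} form a chain of 6 nodes with a double edge at one end; the terminal node there is the unique long simple root (C_6). A semisimple Lie algebra decomposes uniquely as the direct sum of simple ideals, one per connected component of its Dynkin diagram, so g ≅ A_3 ⊕ C_6 (dimension 15 + 78 = 93).

A3 + C6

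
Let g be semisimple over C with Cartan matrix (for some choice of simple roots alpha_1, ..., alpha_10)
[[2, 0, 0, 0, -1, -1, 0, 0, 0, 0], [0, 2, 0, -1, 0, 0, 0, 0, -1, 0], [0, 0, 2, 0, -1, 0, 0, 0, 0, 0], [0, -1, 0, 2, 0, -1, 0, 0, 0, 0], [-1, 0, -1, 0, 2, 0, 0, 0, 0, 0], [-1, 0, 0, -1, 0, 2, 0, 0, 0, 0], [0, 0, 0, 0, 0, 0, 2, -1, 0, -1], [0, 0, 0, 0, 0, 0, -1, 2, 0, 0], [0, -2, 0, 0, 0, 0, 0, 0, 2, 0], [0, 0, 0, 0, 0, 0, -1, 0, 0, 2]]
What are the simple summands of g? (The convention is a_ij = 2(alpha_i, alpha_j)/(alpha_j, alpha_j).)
The diagram associated to this matrix has two connected components: the simple roots {alpha_7, alpha_8, alpha_10} form a chain of 3 nodes with single edges (A_3), and {alpha_1, alpha_2, alpha_3, alpha_4, alpha_5, alpha_6, alpha_9} form a chain of 7 nodes with a double edge at one end; the terminal node there is the unique long simple root (C_7). A semisimple Lie algebra decomposes uniquely as the direct sum of simple ideals, one per connected component of its Dynkin diagram, so g ≅ A_3 ⊕ C_7 (dimension 15 + 105 = 120).

A_3 (sl(4)) + C_7 (sp(14))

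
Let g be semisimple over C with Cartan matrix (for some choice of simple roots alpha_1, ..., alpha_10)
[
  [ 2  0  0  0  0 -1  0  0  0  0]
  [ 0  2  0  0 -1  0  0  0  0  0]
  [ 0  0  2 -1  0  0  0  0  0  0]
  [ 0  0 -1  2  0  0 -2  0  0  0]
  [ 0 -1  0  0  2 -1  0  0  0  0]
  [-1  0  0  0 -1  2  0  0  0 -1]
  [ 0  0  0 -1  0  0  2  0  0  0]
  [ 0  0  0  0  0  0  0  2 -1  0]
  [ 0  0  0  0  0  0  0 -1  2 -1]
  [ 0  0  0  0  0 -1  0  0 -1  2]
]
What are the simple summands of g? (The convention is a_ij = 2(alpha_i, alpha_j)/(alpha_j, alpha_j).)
B_3 (so(7)) ⊕ E_7

The diagram associated to this matrix has two connected components: the simple roots {alpha_3, alpha_4, alpha_7} form a chain of 3 nodes with a double edge at one end; the terminal node there is the unique short simple root (B_3), and {alpha_1, alpha_2, alpha_5, alpha_6, alpha_8, alpha_9, alpha_10} form a chain of 6 nodes with one extra node attached to the third node from one end (E_7). A semisimple Lie algebra decomposes uniquely as the direct sum of simple ideals, one per connected component of its Dynkin diagram, so g ≅ B_3 ⊕ E_7 (dimension 21 + 133 = 154).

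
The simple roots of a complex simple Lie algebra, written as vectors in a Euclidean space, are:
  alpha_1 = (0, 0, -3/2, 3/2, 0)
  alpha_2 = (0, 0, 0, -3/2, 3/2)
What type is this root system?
Compute the Cartan integers a_ij = 2(alpha_i, alpha_j)/(alpha_j, alpha_j); the resulting 2x2 Cartan matrix is
[[2, -1], [-1, 2]].
All simple roots have the same length, so the diagram is simply laced. The associated Dynkin diagram is a chain of 2 nodes with single edges (A_2), so the type is A_2 (the algebra sl(3)).

type A_2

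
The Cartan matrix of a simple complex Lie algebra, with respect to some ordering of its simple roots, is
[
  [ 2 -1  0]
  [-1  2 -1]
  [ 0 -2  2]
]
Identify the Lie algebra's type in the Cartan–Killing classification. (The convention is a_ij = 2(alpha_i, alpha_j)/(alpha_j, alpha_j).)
C3

The matrix has rank 3 with 2's on the diagonal. Reading the off-diagonal entries as Dynkin edges (a single edge where a_ij = a_ji = -1; a double or triple edge where a_ij * a_ji = 2 or 3), the diagram is a chain of 3 nodes with a double edge at one end; the terminal node there is the unique long simple root (C_3). One simple-root ordering that puts it in standard form is (alpha_1, alpha_2, alpha_3). So the algebra is type C_3, i.e. sp(6).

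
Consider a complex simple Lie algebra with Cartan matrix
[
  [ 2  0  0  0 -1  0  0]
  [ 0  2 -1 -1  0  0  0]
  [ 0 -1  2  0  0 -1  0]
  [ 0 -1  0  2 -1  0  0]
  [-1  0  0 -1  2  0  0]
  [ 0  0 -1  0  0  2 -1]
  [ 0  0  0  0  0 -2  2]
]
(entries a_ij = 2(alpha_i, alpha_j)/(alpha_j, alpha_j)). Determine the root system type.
C_7 (sp(14))

The matrix has rank 7 with 2's on the diagonal. Reading the off-diagonal entries as Dynkin edges (a single edge where a_ij = a_ji = -1; a double or triple edge where a_ij * a_ji = 2 or 3), the diagram is a chain of 7 nodes with a double edge at one end; the terminal node there is the unique long simple root (C_7). One simple-root ordering that puts it in standard form is (alpha_1, alpha_5, alpha_4, alpha_2, alpha_3, alpha_6, alpha_7). So the algebra is type C_7, i.e. sp(14).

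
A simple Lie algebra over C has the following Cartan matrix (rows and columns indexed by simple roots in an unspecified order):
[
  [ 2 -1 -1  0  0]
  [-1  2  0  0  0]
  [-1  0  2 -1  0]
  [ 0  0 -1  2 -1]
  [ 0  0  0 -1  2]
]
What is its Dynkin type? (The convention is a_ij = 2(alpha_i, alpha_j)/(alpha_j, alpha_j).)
The matrix has rank 5 with 2's on the diagonal. Reading the off-diagonal entries as Dynkin edges (a single edge where a_ij = a_ji = -1; a double or triple edge where a_ij * a_ji = 2 or 3), the diagram is a chain of 5 nodes with single edges (A_5). One simple-root ordering that puts it in standard form is (alpha_5, alpha_4, alpha_3, alpha_1, alpha_2). So the algebra is type A_5, i.e. sl(6).

A_5 (sl(6))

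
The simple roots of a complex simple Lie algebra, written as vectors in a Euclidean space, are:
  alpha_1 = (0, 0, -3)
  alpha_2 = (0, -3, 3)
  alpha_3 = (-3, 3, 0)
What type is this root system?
type B_3

Compute the Cartan integers a_ij = 2(alpha_i, alpha_j)/(alpha_j, alpha_j); the resulting 3x3 Cartan matrix is
[[2, -1, 0], [-2, 2, -1], [0, -1, 2]].
The roots have two lengths (squared-length ratio 2:1); the short ones are alpha_{1}. The associated Dynkin diagram is a chain of 3 nodes with a double edge at one end; the terminal node there is the unique short simple root (B_3), so the type is B_3 (the algebra so(7)).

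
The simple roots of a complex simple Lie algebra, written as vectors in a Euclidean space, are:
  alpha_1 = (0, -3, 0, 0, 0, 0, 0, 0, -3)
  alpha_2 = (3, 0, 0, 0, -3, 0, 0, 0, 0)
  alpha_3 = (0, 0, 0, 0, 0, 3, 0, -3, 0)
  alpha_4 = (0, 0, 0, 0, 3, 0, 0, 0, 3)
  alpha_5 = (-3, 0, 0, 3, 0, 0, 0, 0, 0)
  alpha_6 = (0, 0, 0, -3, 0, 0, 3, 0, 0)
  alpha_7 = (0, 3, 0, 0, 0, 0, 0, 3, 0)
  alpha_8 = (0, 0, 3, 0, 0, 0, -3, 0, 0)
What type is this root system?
A_8 (sl(9))

Compute the Cartan integers a_ij = 2(alpha_i, alpha_j)/(alpha_j, alpha_j); the resulting 8x8 Cartan matrix is
[[2, 0, 0, -1, 0, 0, -1, 0], [0, 2, 0, -1, -1, 0, 0, 0], [0, 0, 2, 0, 0, 0, -1, 0], [-1, -1, 0, 2, 0, 0, 0, 0], [0, -1, 0, 0, 2, -1, 0, 0], [0, 0, 0, 0, -1, 2, 0, -1], [-1, 0, -1, 0, 0, 0, 2, 0], [0, 0, 0, 0, 0, -1, 0, 2]].
All simple roots have the same length, so the diagram is simply laced. The associated Dynkin diagram is a chain of 8 nodes with single edges (A_8), so the type is A_8 (the algebra sl(9)).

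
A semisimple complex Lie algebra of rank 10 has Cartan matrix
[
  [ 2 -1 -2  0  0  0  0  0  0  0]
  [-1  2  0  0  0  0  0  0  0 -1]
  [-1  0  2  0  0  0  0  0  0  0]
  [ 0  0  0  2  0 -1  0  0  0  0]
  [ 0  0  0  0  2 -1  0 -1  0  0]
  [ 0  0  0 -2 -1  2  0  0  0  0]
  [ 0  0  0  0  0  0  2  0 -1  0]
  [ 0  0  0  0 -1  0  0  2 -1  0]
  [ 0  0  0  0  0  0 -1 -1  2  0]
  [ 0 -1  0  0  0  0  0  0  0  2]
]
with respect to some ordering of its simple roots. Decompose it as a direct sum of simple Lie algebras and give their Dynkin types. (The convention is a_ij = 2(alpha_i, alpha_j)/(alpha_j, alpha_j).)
B4 ⊕ B6

The diagram associated to this matrix has two connected components: the simple roots {alpha_1, alpha_2, alpha_3, alpha_10} form a chain of 4 nodes with a double edge at one end; the terminal node there is the unique short simple root (B_4), and {alpha_4, alpha_5, alpha_6, alpha_7, alpha_8, alpha_9} form a chain of 6 nodes with a double edge at one end; the terminal node there is the unique short simple root (B_6). A semisimple Lie algebra decomposes uniquely as the direct sum of simple ideals, one per connected component of its Dynkin diagram, so g ≅ B_4 ⊕ B_6 (dimension 36 + 78 = 114).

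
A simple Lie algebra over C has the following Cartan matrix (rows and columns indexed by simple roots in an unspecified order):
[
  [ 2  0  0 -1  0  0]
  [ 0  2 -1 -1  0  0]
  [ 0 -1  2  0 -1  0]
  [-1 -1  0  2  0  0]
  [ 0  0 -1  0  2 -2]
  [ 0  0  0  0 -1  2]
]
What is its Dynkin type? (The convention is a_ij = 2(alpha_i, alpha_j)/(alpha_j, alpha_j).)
The matrix has rank 6 with 2's on the diagonal. Reading the off-diagonal entries as Dynkin edges (a single edge where a_ij = a_ji = -1; a double or triple edge where a_ij * a_ji = 2 or 3), the diagram is a chain of 6 nodes with a double edge at one end; the terminal node there is the unique short simple root (B_6). One simple-root ordering that puts it in standard form is (alpha_1, alpha_4, alpha_2, alpha_3, alpha_5, alpha_6). So the algebra is type B_6, i.e. so(13).

B_6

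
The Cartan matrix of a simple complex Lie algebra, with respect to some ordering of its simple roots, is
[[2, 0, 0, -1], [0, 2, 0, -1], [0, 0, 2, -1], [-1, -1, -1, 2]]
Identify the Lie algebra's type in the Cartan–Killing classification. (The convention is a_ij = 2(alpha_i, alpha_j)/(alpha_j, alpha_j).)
The matrix has rank 4 with 2's on the diagonal. Reading the off-diagonal entries as Dynkin edges (a single edge where a_ij = a_ji = -1; a double or triple edge where a_ij * a_ji = 2 or 3), the diagram is a chain of 2 nodes with a fork of two nodes at one end (D_4). One simple-root ordering that puts it in standard form is (alpha_3, alpha_4, alpha_1, alpha_2). So the algebra is type D_4, i.e. so(8).

D4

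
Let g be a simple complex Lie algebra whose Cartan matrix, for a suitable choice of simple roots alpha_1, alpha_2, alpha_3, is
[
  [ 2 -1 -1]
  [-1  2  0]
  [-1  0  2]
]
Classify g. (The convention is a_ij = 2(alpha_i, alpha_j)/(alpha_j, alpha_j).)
The matrix has rank 3 with 2's on the diagonal. Reading the off-diagonal entries as Dynkin edges (a single edge where a_ij = a_ji = -1; a double or triple edge where a_ij * a_ji = 2 or 3), the diagram is a chain of 3 nodes with single edges (A_3). One simple-root ordering that puts it in standard form is (alpha_3, alpha_1, alpha_2). So the algebra is type A_3, i.e. sl(4).

A3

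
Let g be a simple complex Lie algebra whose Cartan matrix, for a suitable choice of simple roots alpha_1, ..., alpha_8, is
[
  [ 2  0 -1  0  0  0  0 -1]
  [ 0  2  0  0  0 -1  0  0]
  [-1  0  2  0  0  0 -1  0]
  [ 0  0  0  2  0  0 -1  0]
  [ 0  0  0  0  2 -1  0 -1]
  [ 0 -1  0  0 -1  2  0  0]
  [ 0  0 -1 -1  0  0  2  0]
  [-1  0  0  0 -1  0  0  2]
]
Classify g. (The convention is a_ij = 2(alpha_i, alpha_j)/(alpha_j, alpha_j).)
A_8 (sl(9))

The matrix has rank 8 with 2's on the diagonal. Reading the off-diagonal entries as Dynkin edges (a single edge where a_ij = a_ji = -1; a double or triple edge where a_ij * a_ji = 2 or 3), the diagram is a chain of 8 nodes with single edges (A_8). One simple-root ordering that puts it in standard form is (alpha_2, alpha_6, alpha_5, alpha_8, alpha_1, alpha_3, alpha_7, alpha_4). So the algebra is type A_8, i.e. sl(9).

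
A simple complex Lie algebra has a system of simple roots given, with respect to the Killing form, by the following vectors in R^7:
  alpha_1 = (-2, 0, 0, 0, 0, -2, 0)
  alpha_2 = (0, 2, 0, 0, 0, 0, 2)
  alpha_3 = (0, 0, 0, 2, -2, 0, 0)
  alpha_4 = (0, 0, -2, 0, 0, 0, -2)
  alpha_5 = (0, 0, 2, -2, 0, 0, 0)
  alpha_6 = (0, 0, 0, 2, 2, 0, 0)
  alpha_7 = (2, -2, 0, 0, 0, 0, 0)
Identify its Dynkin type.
Compute the Cartan integers a_ij = 2(alpha_i, alpha_j)/(alpha_j, alpha_j); the resulting 7x7 Cartan matrix is
[[2, 0, 0, 0, 0, 0, -1], [0, 2, 0, -1, 0, 0, -1], [0, 0, 2, 0, -1, 0, 0], [0, -1, 0, 2, -1, 0, 0], [0, 0, -1, -1, 2, -1, 0], [0, 0, 0, 0, -1, 2, 0], [-1, -1, 0, 0, 0, 0, 2]].
All simple roots have the same length, so the diagram is simply laced. The associated Dynkin diagram is a chain of 5 nodes with a fork of two nodes at one end (D_7), so the type is D_7 (the algebra so(14)).

type D_7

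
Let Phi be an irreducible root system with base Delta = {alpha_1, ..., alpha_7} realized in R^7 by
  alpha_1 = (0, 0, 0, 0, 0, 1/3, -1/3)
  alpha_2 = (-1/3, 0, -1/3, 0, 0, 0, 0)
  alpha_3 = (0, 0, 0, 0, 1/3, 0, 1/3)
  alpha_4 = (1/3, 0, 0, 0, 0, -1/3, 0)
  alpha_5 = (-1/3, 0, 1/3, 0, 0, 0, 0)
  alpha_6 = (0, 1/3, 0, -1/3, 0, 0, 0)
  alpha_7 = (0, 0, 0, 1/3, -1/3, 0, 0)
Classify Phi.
Compute the Cartan integers a_ij = 2(alpha_i, alpha_j)/(alpha_j, alpha_j); the resulting 7x7 Cartan matrix is
[[2, 0, -1, -1, 0, 0, 0], [0, 2, 0, -1, 0, 0, 0], [-1, 0, 2, 0, 0, 0, -1], [-1, -1, 0, 2, -1, 0, 0], [0, 0, 0, -1, 2, 0, 0], [0, 0, 0, 0, 0, 2, -1], [0, 0, -1, 0, 0, -1, 2]].
All simple roots have the same length, so the diagram is simply laced. The associated Dynkin diagram is a chain of 5 nodes with a fork of two nodes at one end (D_7), so the type is D_7 (the algebra so(14)).

type D_7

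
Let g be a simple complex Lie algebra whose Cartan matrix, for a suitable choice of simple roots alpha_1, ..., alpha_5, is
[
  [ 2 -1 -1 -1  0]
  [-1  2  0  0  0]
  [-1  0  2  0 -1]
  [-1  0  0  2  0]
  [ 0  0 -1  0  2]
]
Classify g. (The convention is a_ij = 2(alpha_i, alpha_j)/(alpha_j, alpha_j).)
type D_5

The matrix has rank 5 with 2's on the diagonal. Reading the off-diagonal entries as Dynkin edges (a single edge where a_ij = a_ji = -1; a double or triple edge where a_ij * a_ji = 2 or 3), the diagram is a chain of 3 nodes with a fork of two nodes at one end (D_5). One simple-root ordering that puts it in standard form is (alpha_5, alpha_3, alpha_1, alpha_2, alpha_4). So the algebra is type D_5, i.e. so(10).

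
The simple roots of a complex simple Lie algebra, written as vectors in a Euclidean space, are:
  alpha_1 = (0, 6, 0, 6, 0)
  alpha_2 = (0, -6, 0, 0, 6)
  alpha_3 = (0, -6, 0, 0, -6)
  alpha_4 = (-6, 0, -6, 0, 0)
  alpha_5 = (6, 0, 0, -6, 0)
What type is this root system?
type D_5

Compute the Cartan integers a_ij = 2(alpha_i, alpha_j)/(alpha_j, alpha_j); the resulting 5x5 Cartan matrix is
[[2, -1, -1, 0, -1], [-1, 2, 0, 0, 0], [-1, 0, 2, 0, 0], [0, 0, 0, 2, -1], [-1, 0, 0, -1, 2]].
All simple roots have the same length, so the diagram is simply laced. The associated Dynkin diagram is a chain of 3 nodes with a fork of two nodes at one end (D_5), so the type is D_5 (the algebra so(10)).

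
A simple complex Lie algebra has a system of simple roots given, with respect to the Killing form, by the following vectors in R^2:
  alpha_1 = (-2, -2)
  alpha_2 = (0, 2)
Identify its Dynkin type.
Compute the Cartan integers a_ij = 2(alpha_i, alpha_j)/(alpha_j, alpha_j); the resulting 2x2 Cartan matrix is
[[2, -2], [-1, 2]].
The roots have two lengths (squared-length ratio 2:1); the short ones are alpha_{2}. The associated Dynkin diagram is a chain of 2 nodes with a double edge at one end; the terminal node there is the unique short simple root (B_2), so the type is B_2 (the algebra so(5)).

B2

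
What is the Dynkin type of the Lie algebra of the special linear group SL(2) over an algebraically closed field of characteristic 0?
A1

This is sl(2), which has dimension 2^2 - 1 = 3 and rank 2 - 1 = 1 (a Cartan subalgebra is the diagonal traceless matrices). In the classification of classical Lie algebras, the special linear algebra sl(n+1) has type A_n; here n = 1, so the Dynkin diagram is a chain of 1 nodes with single edges (A_1). Hence the type is A_1.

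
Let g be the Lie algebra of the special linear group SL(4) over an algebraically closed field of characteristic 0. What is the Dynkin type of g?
This is sl(4), which has dimension 4^2 - 1 = 15 and rank 4 - 1 = 3 (a Cartan subalgebra is the diagonal traceless matrices). In the classification of classical Lie algebras, the special linear algebra sl(n+1) has type A_n; here n = 3, so the Dynkin diagram is a chain of 3 nodes with single edges (A_3). Hence the type is A_3.

A_3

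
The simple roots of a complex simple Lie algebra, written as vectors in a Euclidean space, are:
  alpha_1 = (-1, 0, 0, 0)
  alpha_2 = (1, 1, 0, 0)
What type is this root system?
Compute the Cartan integers a_ij = 2(alpha_i, alpha_j)/(alpha_j, alpha_j); the resulting 2x2 Cartan matrix is
[[2, -1], [-2, 2]].
The roots have two lengths (squared-length ratio 2:1); the short ones are alpha_{1}. The associated Dynkin diagram is a chain of 2 nodes with a double edge at one end; the terminal node there is the unique short simple root (B_2), so the type is B_2 (the algebra so(5)).

B2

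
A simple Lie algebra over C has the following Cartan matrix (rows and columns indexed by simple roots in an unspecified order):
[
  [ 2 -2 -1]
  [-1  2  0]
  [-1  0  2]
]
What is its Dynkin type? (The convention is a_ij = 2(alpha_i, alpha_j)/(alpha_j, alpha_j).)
The matrix has rank 3 with 2's on the diagonal. Reading the off-diagonal entries as Dynkin edges (a single edge where a_ij = a_ji = -1; a double or triple edge where a_ij * a_ji = 2 or 3), the diagram is a chain of 3 nodes with a double edge at one end; the terminal node there is the unique short simple root (B_3). One simple-root ordering that puts it in standard form is (alpha_3, alpha_1, alpha_2). So the algebra is type B_3, i.e. so(7).

B3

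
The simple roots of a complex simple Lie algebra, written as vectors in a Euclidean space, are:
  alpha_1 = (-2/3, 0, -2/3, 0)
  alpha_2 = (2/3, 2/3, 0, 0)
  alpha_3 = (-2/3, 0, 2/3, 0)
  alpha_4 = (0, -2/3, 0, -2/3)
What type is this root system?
Compute the Cartan integers a_ij = 2(alpha_i, alpha_j)/(alpha_j, alpha_j); the resulting 4x4 Cartan matrix is
[[2, -1, 0, 0], [-1, 2, -1, -1], [0, -1, 2, 0], [0, -1, 0, 2]].
All simple roots have the same length, so the diagram is simply laced. The associated Dynkin diagram is a chain of 2 nodes with a fork of two nodes at one end (D_4), so the type is D_4 (the algebra so(8)).

D_4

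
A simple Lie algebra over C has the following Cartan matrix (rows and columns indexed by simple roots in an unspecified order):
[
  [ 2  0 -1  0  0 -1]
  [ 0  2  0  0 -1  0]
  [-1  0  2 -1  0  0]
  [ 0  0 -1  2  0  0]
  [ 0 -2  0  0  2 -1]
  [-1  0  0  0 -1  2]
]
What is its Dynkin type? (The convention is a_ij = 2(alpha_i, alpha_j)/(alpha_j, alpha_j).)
B_6

The matrix has rank 6 with 2's on the diagonal. Reading the off-diagonal entries as Dynkin edges (a single edge where a_ij = a_ji = -1; a double or triple edge where a_ij * a_ji = 2 or 3), the diagram is a chain of 6 nodes with a double edge at one end; the terminal node there is the unique short simple root (B_6). One simple-root ordering that puts it in standard form is (alpha_4, alpha_3, alpha_1, alpha_6, alpha_5, alpha_2). So the algebra is type B_6, i.e. so(13).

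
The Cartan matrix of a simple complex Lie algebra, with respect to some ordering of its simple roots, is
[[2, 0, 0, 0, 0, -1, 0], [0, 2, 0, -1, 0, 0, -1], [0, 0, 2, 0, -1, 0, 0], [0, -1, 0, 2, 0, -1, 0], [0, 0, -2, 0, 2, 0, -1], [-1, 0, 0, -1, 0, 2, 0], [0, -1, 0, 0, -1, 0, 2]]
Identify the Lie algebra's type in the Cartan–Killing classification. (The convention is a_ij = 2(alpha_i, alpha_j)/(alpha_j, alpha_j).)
The matrix has rank 7 with 2's on the diagonal. Reading the off-diagonal entries as Dynkin edges (a single edge where a_ij = a_ji = -1; a double or triple edge where a_ij * a_ji = 2 or 3), the diagram is a chain of 7 nodes with a double edge at one end; the terminal node there is the unique short simple root (B_7). One simple-root ordering that puts it in standard form is (alpha_1, alpha_6, alpha_4, alpha_2, alpha_7, alpha_5, alpha_3). So the algebra is type B_7, i.e. so(15).

type B_7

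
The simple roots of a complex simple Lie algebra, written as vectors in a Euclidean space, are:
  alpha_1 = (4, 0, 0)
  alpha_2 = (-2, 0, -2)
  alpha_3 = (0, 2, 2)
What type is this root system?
Compute the Cartan integers a_ij = 2(alpha_i, alpha_j)/(alpha_j, alpha_j); the resulting 3x3 Cartan matrix is
[[2, -2, 0], [-1, 2, -1], [0, -1, 2]].
The roots have two lengths (squared-length ratio 2:1); the short ones are alpha_{2,3}. The associated Dynkin diagram is a chain of 3 nodes with a double edge at one end; the terminal node there is the unique long simple root (C_3), so the type is C_3 (the algebra sp(6)).

C3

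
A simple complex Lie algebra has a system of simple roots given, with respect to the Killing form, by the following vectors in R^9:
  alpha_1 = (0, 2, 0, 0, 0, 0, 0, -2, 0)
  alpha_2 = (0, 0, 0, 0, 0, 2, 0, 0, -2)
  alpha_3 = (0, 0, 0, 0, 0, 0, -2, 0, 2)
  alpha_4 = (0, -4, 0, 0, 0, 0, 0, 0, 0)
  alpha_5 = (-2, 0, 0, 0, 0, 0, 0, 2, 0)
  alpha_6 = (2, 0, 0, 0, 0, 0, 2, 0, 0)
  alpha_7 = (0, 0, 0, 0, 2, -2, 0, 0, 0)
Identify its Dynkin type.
C_7 (sp(14))

Compute the Cartan integers a_ij = 2(alpha_i, alpha_j)/(alpha_j, alpha_j); the resulting 7x7 Cartan matrix is
[[2, 0, 0, -1, -1, 0, 0], [0, 2, -1, 0, 0, 0, -1], [0, -1, 2, 0, 0, -1, 0], [-2, 0, 0, 2, 0, 0, 0], [-1, 0, 0, 0, 2, -1, 0], [0, 0, -1, 0, -1, 2, 0], [0, -1, 0, 0, 0, 0, 2]].
The roots have two lengths (squared-length ratio 2:1); the short ones are alpha_{1,2,3,5,6,7}. The associated Dynkin diagram is a chain of 7 nodes with a double edge at one end; the terminal node there is the unique long simple root (C_7), so the type is C_7 (the algebra sp(14)).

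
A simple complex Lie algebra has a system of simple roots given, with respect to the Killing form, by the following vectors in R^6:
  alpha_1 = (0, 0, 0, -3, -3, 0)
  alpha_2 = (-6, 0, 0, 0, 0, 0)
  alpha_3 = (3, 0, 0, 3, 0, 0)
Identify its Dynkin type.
Compute the Cartan integers a_ij = 2(alpha_i, alpha_j)/(alpha_j, alpha_j); the resulting 3x3 Cartan matrix is
[[2, 0, -1], [0, 2, -2], [-1, -1, 2]].
The roots have two lengths (squared-length ratio 2:1); the short ones are alpha_{1,3}. The associated Dynkin diagram is a chain of 3 nodes with a double edge at one end; the terminal node there is the unique long simple root (C_3), so the type is C_3 (the algebra sp(6)).

C_3 (sp(6))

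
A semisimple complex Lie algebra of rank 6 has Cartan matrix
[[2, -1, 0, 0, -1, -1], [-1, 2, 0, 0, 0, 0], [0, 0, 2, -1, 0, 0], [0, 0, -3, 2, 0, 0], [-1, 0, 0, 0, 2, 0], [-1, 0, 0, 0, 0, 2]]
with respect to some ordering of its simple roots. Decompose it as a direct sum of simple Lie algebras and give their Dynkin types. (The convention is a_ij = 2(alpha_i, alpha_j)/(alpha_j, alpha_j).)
The diagram associated to this matrix has two connected components: the simple roots {alpha_1, alpha_2, alpha_5, alpha_6} form a chain of 2 nodes with a fork of two nodes at one end (D_4), and {alpha_3, alpha_4} form two nodes joined by a triple edge (G_2). A semisimple Lie algebra decomposes uniquely as the direct sum of simple ideals, one per connected component of its Dynkin diagram, so g ≅ D_4 ⊕ G_2 (dimension 28 + 14 = 42).

type D_4 ⊕ type G_2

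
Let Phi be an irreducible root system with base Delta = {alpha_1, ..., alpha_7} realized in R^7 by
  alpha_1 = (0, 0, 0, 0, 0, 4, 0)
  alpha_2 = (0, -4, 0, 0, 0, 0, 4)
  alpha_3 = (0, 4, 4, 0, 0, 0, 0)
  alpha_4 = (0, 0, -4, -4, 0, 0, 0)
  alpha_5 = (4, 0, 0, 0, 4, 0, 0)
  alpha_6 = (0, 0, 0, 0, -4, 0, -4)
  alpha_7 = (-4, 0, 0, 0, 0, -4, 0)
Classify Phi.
B_7

Compute the Cartan integers a_ij = 2(alpha_i, alpha_j)/(alpha_j, alpha_j); the resulting 7x7 Cartan matrix is
[[2, 0, 0, 0, 0, 0, -1], [0, 2, -1, 0, 0, -1, 0], [0, -1, 2, -1, 0, 0, 0], [0, 0, -1, 2, 0, 0, 0], [0, 0, 0, 0, 2, -1, -1], [0, -1, 0, 0, -1, 2, 0], [-2, 0, 0, 0, -1, 0, 2]].
The roots have two lengths (squared-length ratio 2:1); the short ones are alpha_{1}. The associated Dynkin diagram is a chain of 7 nodes with a double edge at one end; the terminal node there is the unique short simple root (B_7), so the type is B_7 (the algebra so(15)).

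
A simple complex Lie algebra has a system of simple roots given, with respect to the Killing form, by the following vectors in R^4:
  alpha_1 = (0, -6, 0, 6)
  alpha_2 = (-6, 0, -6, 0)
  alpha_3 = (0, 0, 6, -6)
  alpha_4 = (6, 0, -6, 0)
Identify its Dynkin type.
Compute the Cartan integers a_ij = 2(alpha_i, alpha_j)/(alpha_j, alpha_j); the resulting 4x4 Cartan matrix is
[[2, 0, -1, 0], [0, 2, -1, 0], [-1, -1, 2, -1], [0, 0, -1, 2]].
All simple roots have the same length, so the diagram is simply laced. The associated Dynkin diagram is a chain of 2 nodes with a fork of two nodes at one end (D_4), so the type is D_4 (the algebra so(8)).

type D_4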